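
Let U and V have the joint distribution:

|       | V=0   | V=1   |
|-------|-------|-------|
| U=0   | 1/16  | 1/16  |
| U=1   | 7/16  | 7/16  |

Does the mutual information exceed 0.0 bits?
Marginal P(U) (row sums):
  P(U=0) = 1/16 + 1/16 = 1/8
  P(U=1) = 7/16 + 7/16 = 7/8
Marginal P(V) (column sums):
  P(V=0) = 1/16 + 7/16 = 1/2
  P(V=1) = 1/16 + 7/16 = 1/2

H(U) = -[(1/8)·log₂(1/8) + (7/8)·log₂(7/8)]
  = 0.3750 + 0.1686
  = 0.5436 bits
H(V) = -[(1/2)·log₂(1/2) + (1/2)·log₂(1/2)]
  = 0.5000 + 0.5000
  = 1.0000 bits
H(U,V) = -[(1/16)·log₂(1/16) + (1/16)·log₂(1/16) + (7/16)·log₂(7/16) + (7/16)·log₂(7/16)]
  = 0.2500 + 0.2500 + 0.5218 + 0.5218
  = 1.5436 bits

I(U;V) = H(U) + H(V) - H(U,V)
  = 0.5436 + 1.0000 - 1.5436
  = 0.0000 bits

No. I(U;V) = 0.0000 bits, which is ≤ 0.0 bits.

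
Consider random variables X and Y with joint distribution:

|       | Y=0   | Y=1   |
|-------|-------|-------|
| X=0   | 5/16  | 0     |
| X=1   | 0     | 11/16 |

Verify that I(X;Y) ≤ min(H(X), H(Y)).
Marginal P(X) (row sums):
  P(X=0) = 5/16 + 0 = 5/16
  P(X=1) = 0 + 11/16 = 11/16
Marginal P(Y) (column sums):
  P(Y=0) = 5/16 + 0 = 5/16
  P(Y=1) = 0 + 11/16 = 11/16

H(X) = -[(5/16)·log₂(5/16) + (11/16)·log₂(11/16)]
  = 0.5244 + 0.3716
  = 0.8960 bits
H(Y) = -[(5/16)·log₂(5/16) + (11/16)·log₂(11/16)]
  = 0.5244 + 0.3716
  = 0.8960 bits
H(X,Y) = -[(5/16)·log₂(5/16) + (11/16)·log₂(11/16)]
  = 0.5244 + 0.3716
  = 0.8960 bits

I(X;Y) = H(X) + H(Y) - H(X,Y)
  = 0.8960 + 0.8960 - 0.8960
  = 0.8960 bits

min(H(X), H(Y)) = min(0.8960, 0.8960) = 0.8960 bits
Since 0.8960 ≤ 0.8960, the bound is satisfied ✓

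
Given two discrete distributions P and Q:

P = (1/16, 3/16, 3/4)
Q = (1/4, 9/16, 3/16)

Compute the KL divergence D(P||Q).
D(P||Q) = Σ P(i) log₂(P(i)/Q(i))
  i=0: (1/16) × log₂((1/16)/(1/4)) = (1/16) × log₂(1/4) = -0.1250
  i=1: (3/16) × log₂((3/16)/(9/16)) = (3/16) × log₂(1/3) = -0.2972
  i=2: (3/4) × log₂((3/4)/(3/16)) = (3/4) × log₂(4) = 1.5000
D(P||Q) = -0.1250 - 0.2972 + 1.5000
  = 1.0778 bits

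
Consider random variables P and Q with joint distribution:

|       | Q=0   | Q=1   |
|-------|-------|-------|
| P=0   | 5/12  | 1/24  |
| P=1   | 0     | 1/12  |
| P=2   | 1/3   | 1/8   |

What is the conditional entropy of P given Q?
Marginal P(Q) (column sums):
  P(Q=0) = 5/12 + 0 + 1/3 = 3/4
  P(Q=1) = 1/24 + 1/12 + 1/8 = 1/4

H(P|Q) = -Σ P(P,Q)·log₂ P(P|Q), where P(P|Q) = P(P,Q) / P(Q)
  (cells with P(P,Q) = 0 contribute 0)
  (P=0,Q=0): P(P|Q) = (5/12)/(3/4) = 5/9;  -(5/12)·log₂(5/9) = 0.3533
  (P=0,Q=1): P(P|Q) = (1/24)/(1/4) = 1/6;  -(1/24)·log₂(1/6) = 0.1077
  (P=1,Q=1): P(P|Q) = (1/12)/(1/4) = 1/3;  -(1/12)·log₂(1/3) = 0.1321
  (P=2,Q=0): P(P|Q) = (1/3)/(3/4) = 4/9;  -(1/3)·log₂(4/9) = 0.3900
  (P=2,Q=1): P(P|Q) = (1/8)/(1/4) = 1/2;  -(1/8)·log₂(1/2) = 0.1250
H(P|Q) = 0.3533 + 0.1077 + 0.1321 + 0.3900 + 0.1250
  = 1.1081 bits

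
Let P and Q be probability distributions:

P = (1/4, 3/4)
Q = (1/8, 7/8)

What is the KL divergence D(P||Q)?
D(P||Q) = Σ P(i) log₂(P(i)/Q(i))
  i=0: (1/4) × log₂((1/4)/(1/8)) = (1/4) × log₂(2) = 0.2500
  i=1: (3/4) × log₂((3/4)/(7/8)) = (3/4) × log₂(6/7) = -0.1668
D(P||Q) = 0.2500 - 0.1668
  = 0.0832 bits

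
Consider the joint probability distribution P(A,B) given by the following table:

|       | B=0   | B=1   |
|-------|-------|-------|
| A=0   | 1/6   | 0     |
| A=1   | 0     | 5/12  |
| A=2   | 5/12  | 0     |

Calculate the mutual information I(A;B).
Marginal P(A) (row sums):
  P(A=0) = 1/6 + 0 = 1/6
  P(A=1) = 0 + 5/12 = 5/12
  P(A=2) = 5/12 + 0 = 5/12
Marginal P(B) (column sums):
  P(B=0) = 1/6 + 0 + 5/12 = 7/12
  P(B=1) = 0 + 5/12 + 0 = 5/12

H(A) = -[(1/6)·log₂(1/6) + (5/12)·log₂(5/12) + (5/12)·log₂(5/12)]
  = 0.4308 + 0.5263 + 0.5263
  = 1.4834 bits
H(B) = -[(7/12)·log₂(7/12) + (5/12)·log₂(5/12)]
  = 0.4536 + 0.5263
  = 0.9799 bits
H(A,B) = -[(1/6)·log₂(1/6) + (5/12)·log₂(5/12) + (5/12)·log₂(5/12)]
  = 0.4308 + 0.5263 + 0.5263
  = 1.4834 bits

I(A;B) = H(A) + H(B) - H(A,B)
  = 1.4834 + 0.9799 - 1.4834
  = 0.9799 bits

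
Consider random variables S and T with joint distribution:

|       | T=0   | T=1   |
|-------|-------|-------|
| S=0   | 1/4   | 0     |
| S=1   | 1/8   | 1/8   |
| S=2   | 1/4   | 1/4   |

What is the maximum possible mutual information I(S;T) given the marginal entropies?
The upper bound on mutual information is I(S;T) ≤ min(H(S), H(T)).

Marginal P(S) (row sums):
  P(S=0) = 1/4 + 0 = 1/4
  P(S=1) = 1/8 + 1/8 = 1/4
  P(S=2) = 1/4 + 1/4 = 1/2
Marginal P(T) (column sums):
  P(T=0) = 1/4 + 1/8 + 1/4 = 5/8
  P(T=1) = 0 + 1/8 + 1/4 = 3/8

H(S) = -[(1/4)·log₂(1/4) + (1/4)·log₂(1/4) + (1/2)·log₂(1/2)]
  = 0.5000 + 0.5000 + 0.5000
  = 1.5000 bits
H(T) = -[(5/8)·log₂(5/8) + (3/8)·log₂(3/8)]
  = 0.4238 + 0.5306
  = 0.9544 bits

Maximum possible I(S;T) = min(1.5000, 0.9544) = 0.9544 bits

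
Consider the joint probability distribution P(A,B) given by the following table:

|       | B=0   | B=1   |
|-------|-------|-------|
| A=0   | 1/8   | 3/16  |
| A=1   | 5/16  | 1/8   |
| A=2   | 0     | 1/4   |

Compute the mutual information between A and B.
Marginal P(A) (row sums):
  P(A=0) = 1/8 + 3/16 = 5/16
  P(A=1) = 5/16 + 1/8 = 7/16
  P(A=2) = 0 + 1/4 = 1/4
Marginal P(B) (column sums):
  P(B=0) = 1/8 + 5/16 + 0 = 7/16
  P(B=1) = 3/16 + 1/8 + 1/4 = 9/16

H(A) = -[(5/16)·log₂(5/16) + (7/16)·log₂(7/16) + (1/4)·log₂(1/4)]
  = 0.5244 + 0.5218 + 0.5000
  = 1.5462 bits
H(B) = -[(7/16)·log₂(7/16) + (9/16)·log₂(9/16)]
  = 0.5218 + 0.4669
  = 0.9887 bits
H(A,B) = -[(1/8)·log₂(1/8) + (3/16)·log₂(3/16) + (5/16)·log₂(5/16) + (1/8)·log₂(1/8) + (1/4)·log₂(1/4)]
  = 0.3750 + 0.4528 + 0.5244 + 0.3750 + 0.5000
  = 2.2272 bits

I(A;B) = H(A) + H(B) - H(A,B)
  = 1.5462 + 0.9887 - 2.2272
  = 0.3077 bits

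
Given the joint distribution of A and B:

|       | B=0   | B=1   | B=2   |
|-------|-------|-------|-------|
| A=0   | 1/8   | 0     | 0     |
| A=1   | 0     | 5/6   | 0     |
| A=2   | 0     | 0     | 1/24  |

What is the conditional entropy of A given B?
Marginal P(B) (column sums):
  P(B=0) = 1/8 + 0 + 0 = 1/8
  P(B=1) = 0 + 5/6 + 0 = 5/6
  P(B=2) = 0 + 0 + 1/24 = 1/24

H(A|B) = -Σ P(A,B)·log₂ P(A|B), where P(A|B) = P(A,B) / P(B)
  (cells with P(A,B) = 0 contribute 0)
  (A=0,B=0): P(A|B) = (1/8)/(1/8) = 1;  -(1/8)·log₂(1) = 0.0000
  (A=1,B=1): P(A|B) = (5/6)/(5/6) = 1;  -(5/6)·log₂(1) = 0.0000
  (A=2,B=2): P(A|B) = (1/24)/(1/24) = 1;  -(1/24)·log₂(1) = 0.0000
H(A|B) = 0.0000 + 0.0000 + 0.0000
  = 0.0000 bits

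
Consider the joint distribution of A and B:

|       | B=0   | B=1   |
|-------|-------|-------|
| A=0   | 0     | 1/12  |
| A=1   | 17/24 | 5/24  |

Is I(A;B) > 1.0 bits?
Marginal P(A) (row sums):
  P(A=0) = 0 + 1/12 = 1/12
  P(A=1) = 17/24 + 5/24 = 11/12
Marginal P(B) (column sums):
  P(B=0) = 0 + 17/24 = 17/24
  P(B=1) = 1/12 + 5/24 = 7/24

H(A) = -[(1/12)·log₂(1/12) + (11/12)·log₂(11/12)]
  = 0.2987 + 0.1151
  = 0.4138 bits
H(B) = -[(17/24)·log₂(17/24) + (7/24)·log₂(7/24)]
  = 0.3524 + 0.5185
  = 0.8709 bits
H(A,B) = -[(1/12)·log₂(1/12) + (17/24)·log₂(17/24) + (5/24)·log₂(5/24)]
  = 0.2987 + 0.3524 + 0.4715
  = 1.1226 bits

I(A;B) = H(A) + H(B) - H(A,B)
  = 0.4138 + 0.8709 - 1.1226
  = 0.1621 bits

No. I(A;B) = 0.1621 bits, which is ≤ 1.0 bits.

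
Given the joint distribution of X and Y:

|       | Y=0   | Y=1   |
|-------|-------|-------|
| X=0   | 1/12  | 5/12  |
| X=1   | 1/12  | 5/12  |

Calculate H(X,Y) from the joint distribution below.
H(X,Y) = -Σ P(X,Y) log₂ P(X,Y), summed over the non-zero cells:
H(X,Y) = -[(1/12)·log₂(1/12) + (5/12)·log₂(5/12) + (1/12)·log₂(1/12) + (5/12)·log₂(5/12)]
  = 0.2987 + 0.5263 + 0.2987 + 0.5263
  = 1.6500 bits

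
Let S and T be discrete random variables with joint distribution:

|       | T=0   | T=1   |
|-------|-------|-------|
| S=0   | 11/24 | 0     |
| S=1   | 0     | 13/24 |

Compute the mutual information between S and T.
Marginal P(S) (row sums):
  P(S=0) = 11/24 + 0 = 11/24
  P(S=1) = 0 + 13/24 = 13/24
Marginal P(T) (column sums):
  P(T=0) = 11/24 + 0 = 11/24
  P(T=1) = 0 + 13/24 = 13/24

H(S) = -[(11/24)·log₂(11/24) + (13/24)·log₂(13/24)]
  = 0.5159 + 0.4791
  = 0.9950 bits
H(T) = -[(11/24)·log₂(11/24) + (13/24)·log₂(13/24)]
  = 0.5159 + 0.4791
  = 0.9950 bits
H(S,T) = -[(11/24)·log₂(11/24) + (13/24)·log₂(13/24)]
  = 0.5159 + 0.4791
  = 0.9950 bits

I(S;T) = H(S) + H(T) - H(S,T)
  = 0.9950 + 0.9950 - 0.9950
  = 0.9950 bits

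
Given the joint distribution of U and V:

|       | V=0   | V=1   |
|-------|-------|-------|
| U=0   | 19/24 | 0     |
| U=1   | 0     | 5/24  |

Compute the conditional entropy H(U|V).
Marginal P(V) (column sums):
  P(V=0) = 19/24 + 0 = 19/24
  P(V=1) = 0 + 5/24 = 5/24

H(U|V) = -Σ P(U,V)·log₂ P(U|V), where P(U|V) = P(U,V) / P(V)
  (cells with P(U,V) = 0 contribute 0)
  (U=0,V=0): P(U|V) = (19/24)/(19/24) = 1;  -(19/24)·log₂(1) = 0.0000
  (U=1,V=1): P(U|V) = (5/24)/(5/24) = 1;  -(5/24)·log₂(1) = 0.0000
H(U|V) = 0.0000 + 0.0000
  = 0.0000 bits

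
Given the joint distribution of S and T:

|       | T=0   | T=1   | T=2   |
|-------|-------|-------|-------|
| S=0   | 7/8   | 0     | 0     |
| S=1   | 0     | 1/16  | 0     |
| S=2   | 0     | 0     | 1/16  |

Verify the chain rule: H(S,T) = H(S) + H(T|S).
Left side:
H(S,T) = -[(7/8)·log₂(7/8) + (1/16)·log₂(1/16) + (1/16)·log₂(1/16)]
  = 0.1686 + 0.2500 + 0.2500
  = 0.6686 bits

Right side:
Marginal P(S) (row sums):
  P(S=0) = 7/8 + 0 + 0 = 7/8
  P(S=1) = 0 + 1/16 + 0 = 1/16
  P(S=2) = 0 + 0 + 1/16 = 1/16
H(S) = -[(7/8)·log₂(7/8) + (1/16)·log₂(1/16) + (1/16)·log₂(1/16)]
  = 0.1686 + 0.2500 + 0.2500
  = 0.6686 bits
H(T|S) = -Σ P(S,T)·log₂ P(T|S), where P(T|S) = P(S,T) / P(S)
  (cells with P(S,T) = 0 contribute 0)
  (S=0,T=0): P(T|S) = (7/8)/(7/8) = 1;  -(7/8)·log₂(1) = 0.0000
  (S=1,T=1): P(T|S) = (1/16)/(1/16) = 1;  -(1/16)·log₂(1) = 0.0000
  (S=2,T=2): P(T|S) = (1/16)/(1/16) = 1;  -(1/16)·log₂(1) = 0.0000
H(T|S) = 0.0000 + 0.0000 + 0.0000
  = 0.0000 bits
H(S) + H(T|S) = 0.6686 + 0.0000 = 0.6686 bits

Both sides equal 0.6686 bits, so the chain rule holds ✓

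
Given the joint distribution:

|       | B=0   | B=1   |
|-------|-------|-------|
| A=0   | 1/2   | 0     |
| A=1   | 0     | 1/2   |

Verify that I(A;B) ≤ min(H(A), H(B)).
Marginal P(A) (row sums):
  P(A=0) = 1/2 + 0 = 1/2
  P(A=1) = 0 + 1/2 = 1/2
Marginal P(B) (column sums):
  P(B=0) = 1/2 + 0 = 1/2
  P(B=1) = 0 + 1/2 = 1/2

H(A) = -[(1/2)·log₂(1/2) + (1/2)·log₂(1/2)]
  = 0.5000 + 0.5000
  = 1.0000 bits
H(B) = -[(1/2)·log₂(1/2) + (1/2)·log₂(1/2)]
  = 0.5000 + 0.5000
  = 1.0000 bits
H(A,B) = -[(1/2)·log₂(1/2) + (1/2)·log₂(1/2)]
  = 0.5000 + 0.5000
  = 1.0000 bits

I(A;B) = H(A) + H(B) - H(A,B)
  = 1.0000 + 1.0000 - 1.0000
  = 1.0000 bits

min(H(A), H(B)) = min(1.0000, 1.0000) = 1.0000 bits
Since 1.0000 ≤ 1.0000, the bound is satisfied ✓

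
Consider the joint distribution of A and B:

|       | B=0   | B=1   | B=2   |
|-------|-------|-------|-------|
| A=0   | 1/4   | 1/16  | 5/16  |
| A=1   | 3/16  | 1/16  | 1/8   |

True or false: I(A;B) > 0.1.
Marginal P(A) (row sums):
  P(A=0) = 1/4 + 1/16 + 5/16 = 5/8
  P(A=1) = 3/16 + 1/16 + 1/8 = 3/8
Marginal P(B) (column sums):
  P(B=0) = 1/4 + 3/16 = 7/16
  P(B=1) = 1/16 + 1/16 = 1/8
  P(B=2) = 5/16 + 1/8 = 7/16

H(A) = -[(5/8)·log₂(5/8) + (3/8)·log₂(3/8)]
  = 0.4238 + 0.5306
  = 0.9544 bits
H(B) = -[(7/16)·log₂(7/16) + (1/8)·log₂(1/8) + (7/16)·log₂(7/16)]
  = 0.5218 + 0.3750 + 0.5218
  = 1.4186 bits
H(A,B) = -[(1/4)·log₂(1/4) + (1/16)·log₂(1/16) + (5/16)·log₂(5/16) + (3/16)·log₂(3/16) + (1/16)·log₂(1/16) + (1/8)·log₂(1/8)]
  = 0.5000 + 0.2500 + 0.5244 + 0.4528 + 0.2500 + 0.3750
  = 2.3522 bits

I(A;B) = H(A) + H(B) - H(A,B)
  = 0.9544 + 1.4186 - 2.3522
  = 0.0208 bits

False. I(A;B) = 0.0208 bits, which is ≤ 0.1 bits.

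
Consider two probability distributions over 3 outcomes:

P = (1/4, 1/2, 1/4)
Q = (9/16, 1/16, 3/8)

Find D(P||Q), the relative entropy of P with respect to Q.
D(P||Q) = Σ P(i) log₂(P(i)/Q(i))
  i=0: (1/4) × log₂((1/4)/(9/16)) = (1/4) × log₂(4/9) = -0.2925
  i=1: (1/2) × log₂((1/2)/(1/16)) = (1/2) × log₂(8) = 1.5000
  i=2: (1/4) × log₂((1/4)/(3/8)) = (1/4) × log₂(2/3) = -0.1462
D(P||Q) = -0.2925 + 1.5000 - 0.1462
  = 1.0613 bits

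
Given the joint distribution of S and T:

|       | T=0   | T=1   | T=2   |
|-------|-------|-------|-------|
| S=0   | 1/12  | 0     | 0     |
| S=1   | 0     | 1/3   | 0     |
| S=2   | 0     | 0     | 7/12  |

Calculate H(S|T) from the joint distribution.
Marginal P(T) (column sums):
  P(T=0) = 1/12 + 0 + 0 = 1/12
  P(T=1) = 0 + 1/3 + 0 = 1/3
  P(T=2) = 0 + 0 + 7/12 = 7/12

H(S|T) = -Σ P(S,T)·log₂ P(S|T), where P(S|T) = P(S,T) / P(T)
  (cells with P(S,T) = 0 contribute 0)
  (S=0,T=0): P(S|T) = (1/12)/(1/12) = 1;  -(1/12)·log₂(1) = 0.0000
  (S=1,T=1): P(S|T) = (1/3)/(1/3) = 1;  -(1/3)·log₂(1) = 0.0000
  (S=2,T=2): P(S|T) = (7/12)/(7/12) = 1;  -(7/12)·log₂(1) = 0.0000
H(S|T) = 0.0000 + 0.0000 + 0.0000
  = 0.0000 bits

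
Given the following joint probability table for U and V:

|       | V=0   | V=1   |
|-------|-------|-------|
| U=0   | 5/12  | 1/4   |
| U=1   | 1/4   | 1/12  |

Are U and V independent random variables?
Marginal P(U) (row sums):
  P(U=0) = 5/12 + 1/4 = 2/3
  P(U=1) = 1/4 + 1/12 = 1/3
Marginal P(V) (column sums):
  P(V=0) = 5/12 + 1/4 = 2/3
  P(V=1) = 1/4 + 1/12 = 1/3

U and V are independent iff P(U=i,V=j) = P(U=i)·P(V=j) for every cell.
  P(U=0)·P(V=0) = 2/3 × 2/3 = 4/9, but P(U=0,V=0) = 5/12 ✗

No, U and V are not independent. Quantitatively, I(U;V) > 0:

H(U) = -[(2/3)·log₂(2/3) + (1/3)·log₂(1/3)]
  = 0.3900 + 0.5283
  = 0.9183 bits
H(V) = -[(2/3)·log₂(2/3) + (1/3)·log₂(1/3)]
  = 0.3900 + 0.5283
  = 0.9183 bits
H(U,V) = -[(5/12)·log₂(5/12) + (1/4)·log₂(1/4) + (1/4)·log₂(1/4) + (1/12)·log₂(1/12)]
  = 0.5263 + 0.5000 + 0.5000 + 0.2987
  = 1.8250 bits
I(U;V) = H(U) + H(V) - H(U,V) = 0.9183 + 0.9183 - 1.8250 = 0.0116 bits > 0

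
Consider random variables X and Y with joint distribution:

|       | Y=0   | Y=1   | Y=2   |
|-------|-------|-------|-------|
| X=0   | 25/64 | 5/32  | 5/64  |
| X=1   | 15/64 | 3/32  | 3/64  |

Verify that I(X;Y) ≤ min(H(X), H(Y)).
Marginal P(X) (row sums):
  P(X=0) = 25/64 + 5/32 + 5/64 = 5/8
  P(X=1) = 15/64 + 3/32 + 3/64 = 3/8
Marginal P(Y) (column sums):
  P(Y=0) = 25/64 + 15/64 = 5/8
  P(Y=1) = 5/32 + 3/32 = 1/4
  P(Y=2) = 5/64 + 3/64 = 1/8

H(X) = -[(5/8)·log₂(5/8) + (3/8)·log₂(3/8)]
  = 0.4238 + 0.5306
  = 0.9544 bits
H(Y) = -[(5/8)·log₂(5/8) + (1/4)·log₂(1/4) + (1/8)·log₂(1/8)]
  = 0.4238 + 0.5000 + 0.3750
  = 1.2988 bits
H(X,Y) = -[(25/64)·log₂(25/64) + (5/32)·log₂(5/32) + (5/64)·log₂(5/64) + (15/64)·log₂(15/64) + (3/32)·log₂(3/32) + (3/64)·log₂(3/64)]
  = 0.5297 + 0.4184 + 0.2873 + 0.4906 + 0.3202 + 0.2070
  = 2.2532 bits

I(X;Y) = H(X) + H(Y) - H(X,Y)
  = 0.9544 + 1.2988 - 2.2532
  = 0.0000 bits

min(H(X), H(Y)) = min(0.9544, 1.2988) = 0.9544 bits
Since 0.0000 ≤ 0.9544, the bound is satisfied ✓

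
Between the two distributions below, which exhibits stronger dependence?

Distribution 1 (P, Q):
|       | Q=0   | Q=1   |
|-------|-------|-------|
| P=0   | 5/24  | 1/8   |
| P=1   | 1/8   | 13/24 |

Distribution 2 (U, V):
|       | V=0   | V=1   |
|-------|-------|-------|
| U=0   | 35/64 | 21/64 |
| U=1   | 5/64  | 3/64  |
Distribution 1 (P, Q):
Marginal P(P) (row sums):
  P(P=0) = 5/24 + 1/8 = 1/3
  P(P=1) = 1/8 + 13/24 = 2/3
Marginal P(Q) (column sums):
  P(Q=0) = 5/24 + 1/8 = 1/3
  P(Q=1) = 1/8 + 13/24 = 2/3

H(P) = -[(1/3)·log₂(1/3) + (2/3)·log₂(2/3)]
  = 0.5283 + 0.3900
  = 0.9183 bits
H(Q) = -[(1/3)·log₂(1/3) + (2/3)·log₂(2/3)]
  = 0.5283 + 0.3900
  = 0.9183 bits
H(P,Q) = -[(5/24)·log₂(5/24) + (1/8)·log₂(1/8) + (1/8)·log₂(1/8) + (13/24)·log₂(13/24)]
  = 0.4715 + 0.3750 + 0.3750 + 0.4791
  = 1.7006 bits

I(P;Q) = H(P) + H(Q) - H(P,Q)
  = 0.9183 + 0.9183 - 1.7006
  = 0.1360 bits

Distribution 2 (U, V):
Marginal P(U) (row sums):
  P(U=0) = 35/64 + 21/64 = 7/8
  P(U=1) = 5/64 + 3/64 = 1/8
Marginal P(V) (column sums):
  P(V=0) = 35/64 + 5/64 = 5/8
  P(V=1) = 21/64 + 3/64 = 3/8

H(U) = -[(7/8)·log₂(7/8) + (1/8)·log₂(1/8)]
  = 0.1686 + 0.3750
  = 0.5436 bits
H(V) = -[(5/8)·log₂(5/8) + (3/8)·log₂(3/8)]
  = 0.4238 + 0.5306
  = 0.9544 bits
H(U,V) = -[(35/64)·log₂(35/64) + (21/64)·log₂(21/64) + (5/64)·log₂(5/64) + (3/64)·log₂(3/64)]
  = 0.4762 + 0.5275 + 0.2873 + 0.2070
  = 1.4980 bits

I(U;V) = H(U) + H(V) - H(U,V)
  = 0.5436 + 0.9544 - 1.4980
  = 0.0000 bits

I(P;Q) = 0.1360 bits > I(U;V) = 0.0000 bits, so (P, Q) has the higher mutual information (stronger dependence).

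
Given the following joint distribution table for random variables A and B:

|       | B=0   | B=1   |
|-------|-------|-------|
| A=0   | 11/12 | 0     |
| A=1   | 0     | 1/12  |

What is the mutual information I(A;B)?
Marginal P(A) (row sums):
  P(A=0) = 11/12 + 0 = 11/12
  P(A=1) = 0 + 1/12 = 1/12
Marginal P(B) (column sums):
  P(B=0) = 11/12 + 0 = 11/12
  P(B=1) = 0 + 1/12 = 1/12

H(A) = -[(11/12)·log₂(11/12) + (1/12)·log₂(1/12)]
  = 0.1151 + 0.2987
  = 0.4138 bits
H(B) = -[(11/12)·log₂(11/12) + (1/12)·log₂(1/12)]
  = 0.1151 + 0.2987
  = 0.4138 bits
H(A,B) = -[(11/12)·log₂(11/12) + (1/12)·log₂(1/12)]
  = 0.1151 + 0.2987
  = 0.4138 bits

I(A;B) = H(A) + H(B) - H(A,B)
  = 0.4138 + 0.4138 - 0.4138
  = 0.4138 bits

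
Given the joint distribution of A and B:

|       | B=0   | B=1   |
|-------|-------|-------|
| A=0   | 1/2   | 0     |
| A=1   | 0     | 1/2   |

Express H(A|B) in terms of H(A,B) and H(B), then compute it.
H(A|B) = H(A,B) - H(B)

Marginal P(B) (column sums):
  P(B=0) = 1/2 + 0 = 1/2
  P(B=1) = 0 + 1/2 = 1/2

H(A,B) = -[(1/2)·log₂(1/2) + (1/2)·log₂(1/2)]
  = 0.5000 + 0.5000
  = 1.0000 bits
H(B) = -[(1/2)·log₂(1/2) + (1/2)·log₂(1/2)]
  = 0.5000 + 0.5000
  = 1.0000 bits

H(A|B) = 1.0000 - 1.0000 = 0.0000 bits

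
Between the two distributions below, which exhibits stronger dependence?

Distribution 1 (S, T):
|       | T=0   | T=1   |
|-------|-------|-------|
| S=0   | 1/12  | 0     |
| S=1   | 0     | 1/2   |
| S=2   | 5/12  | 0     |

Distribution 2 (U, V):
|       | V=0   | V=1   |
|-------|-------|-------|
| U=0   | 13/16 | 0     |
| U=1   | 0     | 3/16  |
Distribution 1 (S, T):
Marginal P(S) (row sums):
  P(S=0) = 1/12 + 0 = 1/12
  P(S=1) = 0 + 1/2 = 1/2
  P(S=2) = 5/12 + 0 = 5/12
Marginal P(T) (column sums):
  P(T=0) = 1/12 + 0 + 5/12 = 1/2
  P(T=1) = 0 + 1/2 + 0 = 1/2

H(S) = -[(1/12)·log₂(1/12) + (1/2)·log₂(1/2) + (5/12)·log₂(5/12)]
  = 0.2987 + 0.5000 + 0.5263
  = 1.3250 bits
H(T) = -[(1/2)·log₂(1/2) + (1/2)·log₂(1/2)]
  = 0.5000 + 0.5000
  = 1.0000 bits
H(S,T) = -[(1/12)·log₂(1/12) + (1/2)·log₂(1/2) + (5/12)·log₂(5/12)]
  = 0.2987 + 0.5000 + 0.5263
  = 1.3250 bits

I(S;T) = H(S) + H(T) - H(S,T)
  = 1.3250 + 1.0000 - 1.3250
  = 1.0000 bits

Distribution 2 (U, V):
Marginal P(U) (row sums):
  P(U=0) = 13/16 + 0 = 13/16
  P(U=1) = 0 + 3/16 = 3/16
Marginal P(V) (column sums):
  P(V=0) = 13/16 + 0 = 13/16
  P(V=1) = 0 + 3/16 = 3/16

H(U) = -[(13/16)·log₂(13/16) + (3/16)·log₂(3/16)]
  = 0.2434 + 0.4528
  = 0.6962 bits
H(V) = -[(13/16)·log₂(13/16) + (3/16)·log₂(3/16)]
  = 0.2434 + 0.4528
  = 0.6962 bits
H(U,V) = -[(13/16)·log₂(13/16) + (3/16)·log₂(3/16)]
  = 0.2434 + 0.4528
  = 0.6962 bits

I(U;V) = H(U) + H(V) - H(U,V)
  = 0.6962 + 0.6962 - 0.6962
  = 0.6962 bits

I(S;T) = 1.0000 bits > I(U;V) = 0.6962 bits, so (S, T) has the higher mutual information (stronger dependence).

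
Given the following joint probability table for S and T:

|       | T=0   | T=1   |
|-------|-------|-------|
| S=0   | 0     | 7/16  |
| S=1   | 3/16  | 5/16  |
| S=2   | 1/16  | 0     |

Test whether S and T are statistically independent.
Marginal P(S) (row sums):
  P(S=0) = 0 + 7/16 = 7/16
  P(S=1) = 3/16 + 5/16 = 1/2
  P(S=2) = 1/16 + 0 = 1/16
Marginal P(T) (column sums):
  P(T=0) = 0 + 3/16 + 1/16 = 1/4
  P(T=1) = 7/16 + 5/16 + 0 = 3/4

S and T are independent iff P(S=i,T=j) = P(S=i)·P(T=j) for every cell.
  P(S=0)·P(T=0) = 7/16 × 1/4 = 7/64, but P(S=0,T=0) = 0 ✗

No, S and T are not independent. Quantitatively, I(S;T) > 0:

H(S) = -[(7/16)·log₂(7/16) + (1/2)·log₂(1/2) + (1/16)·log₂(1/16)]
  = 0.5218 + 0.5000 + 0.2500
  = 1.2718 bits
H(T) = -[(1/4)·log₂(1/4) + (3/4)·log₂(3/4)]
  = 0.5000 + 0.3113
  = 0.8113 bits
H(S,T) = -[(7/16)·log₂(7/16) + (3/16)·log₂(3/16) + (5/16)·log₂(5/16) + (1/16)·log₂(1/16)]
  = 0.5218 + 0.4528 + 0.5244 + 0.2500
  = 1.7490 bits
I(S;T) = H(S) + H(T) - H(S,T) = 1.2718 + 0.8113 - 1.7490 = 0.3341 bits > 0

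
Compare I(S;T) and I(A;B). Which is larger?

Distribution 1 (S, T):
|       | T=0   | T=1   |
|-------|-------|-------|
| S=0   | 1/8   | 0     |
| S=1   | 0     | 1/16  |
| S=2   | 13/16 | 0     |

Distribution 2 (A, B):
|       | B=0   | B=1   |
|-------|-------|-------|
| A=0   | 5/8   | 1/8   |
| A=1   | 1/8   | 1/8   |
Distribution 1 (S, T):
Marginal P(S) (row sums):
  P(S=0) = 1/8 + 0 = 1/8
  P(S=1) = 0 + 1/16 = 1/16
  P(S=2) = 13/16 + 0 = 13/16
Marginal P(T) (column sums):
  P(T=0) = 1/8 + 0 + 13/16 = 15/16
  P(T=1) = 0 + 1/16 + 0 = 1/16

H(S) = -[(1/8)·log₂(1/8) + (1/16)·log₂(1/16) + (13/16)·log₂(13/16)]
  = 0.3750 + 0.2500 + 0.2434
  = 0.8684 bits
H(T) = -[(15/16)·log₂(15/16) + (1/16)·log₂(1/16)]
  = 0.0873 + 0.2500
  = 0.3373 bits
H(S,T) = -[(1/8)·log₂(1/8) + (1/16)·log₂(1/16) + (13/16)·log₂(13/16)]
  = 0.3750 + 0.2500 + 0.2434
  = 0.8684 bits

I(S;T) = H(S) + H(T) - H(S,T)
  = 0.8684 + 0.3373 - 0.8684
  = 0.3373 bits

Distribution 2 (A, B):
Marginal P(A) (row sums):
  P(A=0) = 5/8 + 1/8 = 3/4
  P(A=1) = 1/8 + 1/8 = 1/4
Marginal P(B) (column sums):
  P(B=0) = 5/8 + 1/8 = 3/4
  P(B=1) = 1/8 + 1/8 = 1/4

H(A) = -[(3/4)·log₂(3/4) + (1/4)·log₂(1/4)]
  = 0.3113 + 0.5000
  = 0.8113 bits
H(B) = -[(3/4)·log₂(3/4) + (1/4)·log₂(1/4)]
  = 0.3113 + 0.5000
  = 0.8113 bits
H(A,B) = -[(5/8)·log₂(5/8) + (1/8)·log₂(1/8) + (1/8)·log₂(1/8) + (1/8)·log₂(1/8)]
  = 0.4238 + 0.3750 + 0.3750 + 0.3750
  = 1.5488 bits

I(A;B) = H(A) + H(B) - H(A,B)
  = 0.8113 + 0.8113 - 1.5488
  = 0.0738 bits

I(S;T) = 0.3373 bits > I(A;B) = 0.0738 bits, so (S, T) has the higher mutual information (stronger dependence).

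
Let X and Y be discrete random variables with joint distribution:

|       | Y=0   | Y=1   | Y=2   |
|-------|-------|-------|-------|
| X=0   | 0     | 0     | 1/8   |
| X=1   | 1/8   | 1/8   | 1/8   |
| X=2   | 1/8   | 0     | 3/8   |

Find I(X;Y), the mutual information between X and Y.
Marginal P(X) (row sums):
  P(X=0) = 0 + 0 + 1/8 = 1/8
  P(X=1) = 1/8 + 1/8 + 1/8 = 3/8
  P(X=2) = 1/8 + 0 + 3/8 = 1/2
Marginal P(Y) (column sums):
  P(Y=0) = 0 + 1/8 + 1/8 = 1/4
  P(Y=1) = 0 + 1/8 + 0 = 1/8
  P(Y=2) = 1/8 + 1/8 + 3/8 = 5/8

H(X) = -[(1/8)·log₂(1/8) + (3/8)·log₂(3/8) + (1/2)·log₂(1/2)]
  = 0.3750 + 0.5306 + 0.5000
  = 1.4056 bits
H(Y) = -[(1/4)·log₂(1/4) + (1/8)·log₂(1/8) + (5/8)·log₂(5/8)]
  = 0.5000 + 0.3750 + 0.4238
  = 1.2988 bits
H(X,Y) = -[(1/8)·log₂(1/8) + (1/8)·log₂(1/8) + (1/8)·log₂(1/8) + (1/8)·log₂(1/8) + (1/8)·log₂(1/8) + (3/8)·log₂(3/8)]
  = 0.3750 + 0.3750 + 0.3750 + 0.3750 + 0.3750 + 0.5306
  = 2.4056 bits

I(X;Y) = H(X) + H(Y) - H(X,Y)
  = 1.4056 + 1.2988 - 2.4056
  = 0.2988 bits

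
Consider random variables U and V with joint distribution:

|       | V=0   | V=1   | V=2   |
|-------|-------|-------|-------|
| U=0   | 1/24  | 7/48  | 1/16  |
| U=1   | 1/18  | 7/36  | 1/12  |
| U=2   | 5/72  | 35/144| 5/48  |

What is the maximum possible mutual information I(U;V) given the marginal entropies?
The upper bound on mutual information is I(U;V) ≤ min(H(U), H(V)).

Marginal P(U) (row sums):
  P(U=0) = 1/24 + 7/48 + 1/16 = 1/4
  P(U=1) = 1/18 + 7/36 + 1/12 = 1/3
  P(U=2) = 5/72 + 35/144 + 5/48 = 5/12
Marginal P(V) (column sums):
  P(V=0) = 1/24 + 1/18 + 5/72 = 1/6
  P(V=1) = 7/48 + 7/36 + 35/144 = 7/12
  P(V=2) = 1/16 + 1/12 + 5/48 = 1/4

H(U) = -[(1/4)·log₂(1/4) + (1/3)·log₂(1/3) + (5/12)·log₂(5/12)]
  = 0.5000 + 0.5283 + 0.5263
  = 1.5546 bits
H(V) = -[(1/6)·log₂(1/6) + (7/12)·log₂(7/12) + (1/4)·log₂(1/4)]
  = 0.4308 + 0.4536 + 0.5000
  = 1.3844 bits

Maximum possible I(U;V) = min(1.5546, 1.3844) = 1.3844 bits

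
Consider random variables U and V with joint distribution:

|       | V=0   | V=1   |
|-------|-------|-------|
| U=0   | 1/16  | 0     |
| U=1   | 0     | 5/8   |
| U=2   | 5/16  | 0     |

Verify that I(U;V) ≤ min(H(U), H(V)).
Marginal P(U) (row sums):
  P(U=0) = 1/16 + 0 = 1/16
  P(U=1) = 0 + 5/8 = 5/8
  P(U=2) = 5/16 + 0 = 5/16
Marginal P(V) (column sums):
  P(V=0) = 1/16 + 0 + 5/16 = 3/8
  P(V=1) = 0 + 5/8 + 0 = 5/8

H(U) = -[(1/16)·log₂(1/16) + (5/8)·log₂(5/8) + (5/16)·log₂(5/16)]
  = 0.2500 + 0.4238 + 0.5244
  = 1.1982 bits
H(V) = -[(3/8)·log₂(3/8) + (5/8)·log₂(5/8)]
  = 0.5306 + 0.4238
  = 0.9544 bits
H(U,V) = -[(1/16)·log₂(1/16) + (5/8)·log₂(5/8) + (5/16)·log₂(5/16)]
  = 0.2500 + 0.4238 + 0.5244
  = 1.1982 bits

I(U;V) = H(U) + H(V) - H(U,V)
  = 1.1982 + 0.9544 - 1.1982
  = 0.9544 bits

min(H(U), H(V)) = min(1.1982, 0.9544) = 0.9544 bits
Since 0.9544 ≤ 0.9544, the bound is satisfied ✓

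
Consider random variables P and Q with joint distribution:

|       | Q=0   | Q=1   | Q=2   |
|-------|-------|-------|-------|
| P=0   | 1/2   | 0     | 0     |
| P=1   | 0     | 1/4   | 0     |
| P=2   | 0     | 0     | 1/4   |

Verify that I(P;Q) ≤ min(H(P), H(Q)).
Marginal P(P) (row sums):
  P(P=0) = 1/2 + 0 + 0 = 1/2
  P(P=1) = 0 + 1/4 + 0 = 1/4
  P(P=2) = 0 + 0 + 1/4 = 1/4
Marginal P(Q) (column sums):
  P(Q=0) = 1/2 + 0 + 0 = 1/2
  P(Q=1) = 0 + 1/4 + 0 = 1/4
  P(Q=2) = 0 + 0 + 1/4 = 1/4

H(P) = -[(1/2)·log₂(1/2) + (1/4)·log₂(1/4) + (1/4)·log₂(1/4)]
  = 0.5000 + 0.5000 + 0.5000
  = 1.5000 bits
H(Q) = -[(1/2)·log₂(1/2) + (1/4)·log₂(1/4) + (1/4)·log₂(1/4)]
  = 0.5000 + 0.5000 + 0.5000
  = 1.5000 bits
H(P,Q) = -[(1/2)·log₂(1/2) + (1/4)·log₂(1/4) + (1/4)·log₂(1/4)]
  = 0.5000 + 0.5000 + 0.5000
  = 1.5000 bits

I(P;Q) = H(P) + H(Q) - H(P,Q)
  = 1.5000 + 1.5000 - 1.5000
  = 1.5000 bits

min(H(P), H(Q)) = min(1.5000, 1.5000) = 1.5000 bits
Since 1.5000 ≤ 1.5000, the bound is satisfied ✓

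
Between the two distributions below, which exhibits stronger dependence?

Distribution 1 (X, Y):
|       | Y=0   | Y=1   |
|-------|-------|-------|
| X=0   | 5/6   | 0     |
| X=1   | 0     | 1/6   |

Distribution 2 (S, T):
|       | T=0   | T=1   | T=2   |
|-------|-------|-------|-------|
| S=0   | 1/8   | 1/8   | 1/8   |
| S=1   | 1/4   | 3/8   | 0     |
Distribution 1 (X, Y):
Marginal P(X) (row sums):
  P(X=0) = 5/6 + 0 = 5/6
  P(X=1) = 0 + 1/6 = 1/6
Marginal P(Y) (column sums):
  P(Y=0) = 5/6 + 0 = 5/6
  P(Y=1) = 0 + 1/6 = 1/6

H(X) = -[(5/6)·log₂(5/6) + (1/6)·log₂(1/6)]
  = 0.2192 + 0.4308
  = 0.6500 bits
H(Y) = -[(5/6)·log₂(5/6) + (1/6)·log₂(1/6)]
  = 0.2192 + 0.4308
  = 0.6500 bits
H(X,Y) = -[(5/6)·log₂(5/6) + (1/6)·log₂(1/6)]
  = 0.2192 + 0.4308
  = 0.6500 bits

I(X;Y) = H(X) + H(Y) - H(X,Y)
  = 0.6500 + 0.6500 - 0.6500
  = 0.6500 bits

Distribution 2 (S, T):
Marginal P(S) (row sums):
  P(S=0) = 1/8 + 1/8 + 1/8 = 3/8
  P(S=1) = 1/4 + 3/8 + 0 = 5/8
Marginal P(T) (column sums):
  P(T=0) = 1/8 + 1/4 = 3/8
  P(T=1) = 1/8 + 3/8 = 1/2
  P(T=2) = 1/8 + 0 = 1/8

H(S) = -[(3/8)·log₂(3/8) + (5/8)·log₂(5/8)]
  = 0.5306 + 0.4238
  = 0.9544 bits
H(T) = -[(3/8)·log₂(3/8) + (1/2)·log₂(1/2) + (1/8)·log₂(1/8)]
  = 0.5306 + 0.5000 + 0.3750
  = 1.4056 bits
H(S,T) = -[(1/8)·log₂(1/8) + (1/8)·log₂(1/8) + (1/8)·log₂(1/8) + (1/4)·log₂(1/4) + (3/8)·log₂(3/8)]
  = 0.3750 + 0.3750 + 0.3750 + 0.5000 + 0.5306
  = 2.1556 bits

I(S;T) = H(S) + H(T) - H(S,T)
  = 0.9544 + 1.4056 - 2.1556
  = 0.2044 bits

I(X;Y) = 0.6500 bits > I(S;T) = 0.2044 bits, so (X, Y) has the higher mutual information (stronger dependence).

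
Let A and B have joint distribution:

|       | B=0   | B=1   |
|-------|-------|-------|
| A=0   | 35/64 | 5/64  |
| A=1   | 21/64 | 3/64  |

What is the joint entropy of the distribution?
H(A,B) = -Σ P(A,B) log₂ P(A,B), summed over the non-zero cells:
H(A,B) = -[(35/64)·log₂(35/64) + (5/64)·log₂(5/64) + (21/64)·log₂(21/64) + (3/64)·log₂(3/64)]
  = 0.4762 + 0.2873 + 0.5275 + 0.2070
  = 1.4980 bits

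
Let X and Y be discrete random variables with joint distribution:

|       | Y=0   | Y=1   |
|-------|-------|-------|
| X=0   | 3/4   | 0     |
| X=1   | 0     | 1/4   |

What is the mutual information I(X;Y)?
Marginal P(X) (row sums):
  P(X=0) = 3/4 + 0 = 3/4
  P(X=1) = 0 + 1/4 = 1/4
Marginal P(Y) (column sums):
  P(Y=0) = 3/4 + 0 = 3/4
  P(Y=1) = 0 + 1/4 = 1/4

H(X) = -[(3/4)·log₂(3/4) + (1/4)·log₂(1/4)]
  = 0.3113 + 0.5000
  = 0.8113 bits
H(Y) = -[(3/4)·log₂(3/4) + (1/4)·log₂(1/4)]
  = 0.3113 + 0.5000
  = 0.8113 bits
H(X,Y) = -[(3/4)·log₂(3/4) + (1/4)·log₂(1/4)]
  = 0.3113 + 0.5000
  = 0.8113 bits

I(X;Y) = H(X) + H(Y) - H(X,Y)
  = 0.8113 + 0.8113 - 0.8113
  = 0.8113 bits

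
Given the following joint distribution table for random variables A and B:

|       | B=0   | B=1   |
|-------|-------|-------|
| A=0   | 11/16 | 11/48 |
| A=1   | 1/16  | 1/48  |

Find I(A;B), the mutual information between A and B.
Marginal P(A) (row sums):
  P(A=0) = 11/16 + 11/48 = 11/12
  P(A=1) = 1/16 + 1/48 = 1/12
Marginal P(B) (column sums):
  P(B=0) = 11/16 + 1/16 = 3/4
  P(B=1) = 11/48 + 1/48 = 1/4

H(A) = -[(11/12)·log₂(11/12) + (1/12)·log₂(1/12)]
  = 0.1151 + 0.2987
  = 0.4138 bits
H(B) = -[(3/4)·log₂(3/4) + (1/4)·log₂(1/4)]
  = 0.3113 + 0.5000
  = 0.8113 bits
H(A,B) = -[(11/16)·log₂(11/16) + (11/48)·log₂(11/48) + (1/16)·log₂(1/16) + (1/48)·log₂(1/48)]
  = 0.3716 + 0.4871 + 0.2500 + 0.1164
  = 1.2251 bits

I(A;B) = H(A) + H(B) - H(A,B)
  = 0.4138 + 0.8113 - 1.2251
  = 0.0000 bits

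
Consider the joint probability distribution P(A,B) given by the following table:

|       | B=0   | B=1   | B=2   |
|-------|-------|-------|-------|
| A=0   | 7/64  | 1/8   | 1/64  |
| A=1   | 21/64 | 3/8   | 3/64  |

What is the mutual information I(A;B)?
Marginal P(A) (row sums):
  P(A=0) = 7/64 + 1/8 + 1/64 = 1/4
  P(A=1) = 21/64 + 3/8 + 3/64 = 3/4
Marginal P(B) (column sums):
  P(B=0) = 7/64 + 21/64 = 7/16
  P(B=1) = 1/8 + 3/8 = 1/2
  P(B=2) = 1/64 + 3/64 = 1/16

H(A) = -[(1/4)·log₂(1/4) + (3/4)·log₂(3/4)]
  = 0.5000 + 0.3113
  = 0.8113 bits
H(B) = -[(7/16)·log₂(7/16) + (1/2)·log₂(1/2) + (1/16)·log₂(1/16)]
  = 0.5218 + 0.5000 + 0.2500
  = 1.2718 bits
H(A,B) = -[(7/64)·log₂(7/64) + (1/8)·log₂(1/8) + (1/64)·log₂(1/64) + (21/64)·log₂(21/64) + (3/8)·log₂(3/8) + (3/64)·log₂(3/64)]
  = 0.3492 + 0.3750 + 0.0938 + 0.5275 + 0.5306 + 0.2070
  = 2.0831 bits

I(A;B) = H(A) + H(B) - H(A,B)
  = 0.8113 + 1.2718 - 2.0831
  = 0.0000 bits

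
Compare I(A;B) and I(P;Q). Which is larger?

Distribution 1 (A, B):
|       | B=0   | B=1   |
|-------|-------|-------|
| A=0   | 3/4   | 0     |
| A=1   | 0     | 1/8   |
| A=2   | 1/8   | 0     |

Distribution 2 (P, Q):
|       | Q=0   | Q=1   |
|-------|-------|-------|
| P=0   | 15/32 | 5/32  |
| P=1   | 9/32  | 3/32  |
Distribution 1 (A, B):
Marginal P(A) (row sums):
  P(A=0) = 3/4 + 0 = 3/4
  P(A=1) = 0 + 1/8 = 1/8
  P(A=2) = 1/8 + 0 = 1/8
Marginal P(B) (column sums):
  P(B=0) = 3/4 + 0 + 1/8 = 7/8
  P(B=1) = 0 + 1/8 + 0 = 1/8

H(A) = -[(3/4)·log₂(3/4) + (1/8)·log₂(1/8) + (1/8)·log₂(1/8)]
  = 0.3113 + 0.3750 + 0.3750
  = 1.0613 bits
H(B) = -[(7/8)·log₂(7/8) + (1/8)·log₂(1/8)]
  = 0.1686 + 0.3750
  = 0.5436 bits
H(A,B) = -[(3/4)·log₂(3/4) + (1/8)·log₂(1/8) + (1/8)·log₂(1/8)]
  = 0.3113 + 0.3750 + 0.3750
  = 1.0613 bits

I(A;B) = H(A) + H(B) - H(A,B)
  = 1.0613 + 0.5436 - 1.0613
  = 0.5436 bits

Distribution 2 (P, Q):
Marginal P(P) (row sums):
  P(P=0) = 15/32 + 5/32 = 5/8
  P(P=1) = 9/32 + 3/32 = 3/8
Marginal P(Q) (column sums):
  P(Q=0) = 15/32 + 9/32 = 3/4
  P(Q=1) = 5/32 + 3/32 = 1/4

H(P) = -[(5/8)·log₂(5/8) + (3/8)·log₂(3/8)]
  = 0.4238 + 0.5306
  = 0.9544 bits
H(Q) = -[(3/4)·log₂(3/4) + (1/4)·log₂(1/4)]
  = 0.3113 + 0.5000
  = 0.8113 bits
H(P,Q) = -[(15/32)·log₂(15/32) + (5/32)·log₂(5/32) + (9/32)·log₂(9/32) + (3/32)·log₂(3/32)]
  = 0.5124 + 0.4184 + 0.5147 + 0.3202
  = 1.7657 bits

I(P;Q) = H(P) + H(Q) - H(P,Q)
  = 0.9544 + 0.8113 - 1.7657
  = 0.0000 bits

I(A;B) = 0.5436 bits > I(P;Q) = 0.0000 bits, so (A, B) has the higher mutual information (stronger dependence).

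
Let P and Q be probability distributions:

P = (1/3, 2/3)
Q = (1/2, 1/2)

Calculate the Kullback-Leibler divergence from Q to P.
D(P||Q) = Σ P(i) log₂(P(i)/Q(i))
  i=0: (1/3) × log₂((1/3)/(1/2)) = (1/3) × log₂(2/3) = -0.1950
  i=1: (2/3) × log₂((2/3)/(1/2)) = (2/3) × log₂(4/3) = 0.2767
D(P||Q) = -0.1950 + 0.2767
  = 0.0817 bits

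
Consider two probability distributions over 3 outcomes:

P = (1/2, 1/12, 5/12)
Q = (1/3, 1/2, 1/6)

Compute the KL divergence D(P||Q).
D(P||Q) = Σ P(i) log₂(P(i)/Q(i))
  i=0: (1/2) × log₂((1/2)/(1/3)) = (1/2) × log₂(3/2) = 0.2925
  i=1: (1/12) × log₂((1/12)/(1/2)) = (1/12) × log₂(1/6) = -0.2154
  i=2: (5/12) × log₂((5/12)/(1/6)) = (5/12) × log₂(5/2) = 0.5508
D(P||Q) = 0.2925 - 0.2154 + 0.5508
  = 0.6279 bits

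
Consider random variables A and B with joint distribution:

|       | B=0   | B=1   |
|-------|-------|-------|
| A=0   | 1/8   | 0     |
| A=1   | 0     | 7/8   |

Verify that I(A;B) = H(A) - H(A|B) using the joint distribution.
Left side, from I(A;B) = H(A) + H(B) - H(A,B):
Marginal P(A) (row sums):
  P(A=0) = 1/8 + 0 = 1/8
  P(A=1) = 0 + 7/8 = 7/8
Marginal P(B) (column sums):
  P(B=0) = 1/8 + 0 = 1/8
  P(B=1) = 0 + 7/8 = 7/8

H(A) = -[(1/8)·log₂(1/8) + (7/8)·log₂(7/8)]
  = 0.3750 + 0.1686
  = 0.5436 bits
H(B) = -[(1/8)·log₂(1/8) + (7/8)·log₂(7/8)]
  = 0.3750 + 0.1686
  = 0.5436 bits
H(A,B) = -[(1/8)·log₂(1/8) + (7/8)·log₂(7/8)]
  = 0.3750 + 0.1686
  = 0.5436 bits

I(A;B) = H(A) + H(B) - H(A,B)
  = 0.5436 + 0.5436 - 0.5436
  = 0.5436 bits

Right side, with H(A|B) computed directly from the conditional probabilities:
H(A|B) = -Σ P(A,B)·log₂ P(A|B), where P(A|B) = P(A,B) / P(B)
  (cells with P(A,B) = 0 contribute 0)
  (A=0,B=0): P(A|B) = (1/8)/(1/8) = 1;  -(1/8)·log₂(1) = 0.0000
  (A=1,B=1): P(A|B) = (7/8)/(7/8) = 1;  -(7/8)·log₂(1) = 0.0000
H(A|B) = 0.0000 + 0.0000
  = 0.0000 bits
H(A) - H(A|B) = 0.5436 - 0.0000 = 0.5436 bits

Both sides equal 0.5436 bits, so I(A;B) = H(A) - H(A|B) ✓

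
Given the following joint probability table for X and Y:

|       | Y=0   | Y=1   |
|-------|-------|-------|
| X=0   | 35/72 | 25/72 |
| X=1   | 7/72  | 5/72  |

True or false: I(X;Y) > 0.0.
Marginal P(X) (row sums):
  P(X=0) = 35/72 + 25/72 = 5/6
  P(X=1) = 7/72 + 5/72 = 1/6
Marginal P(Y) (column sums):
  P(Y=0) = 35/72 + 7/72 = 7/12
  P(Y=1) = 25/72 + 5/72 = 5/12

H(X) = -[(5/6)·log₂(5/6) + (1/6)·log₂(1/6)]
  = 0.2192 + 0.4308
  = 0.6500 bits
H(Y) = -[(7/12)·log₂(7/12) + (5/12)·log₂(5/12)]
  = 0.4536 + 0.5263
  = 0.9799 bits
H(X,Y) = -[(35/72)·log₂(35/72) + (25/72)·log₂(25/72) + (7/72)·log₂(7/72) + (5/72)·log₂(5/72)]
  = 0.5059 + 0.5299 + 0.3269 + 0.2672
  = 1.6299 bits

I(X;Y) = H(X) + H(Y) - H(X,Y)
  = 0.6500 + 0.9799 - 1.6299
  = 0.0000 bits

False. I(X;Y) = 0.0000 bits, which is ≤ 0.0 bits.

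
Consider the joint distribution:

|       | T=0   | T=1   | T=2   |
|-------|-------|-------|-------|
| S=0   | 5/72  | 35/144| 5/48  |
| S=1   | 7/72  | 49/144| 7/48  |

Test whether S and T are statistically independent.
Marginal P(S) (row sums):
  P(S=0) = 5/72 + 35/144 + 5/48 = 5/12
  P(S=1) = 7/72 + 49/144 + 7/48 = 7/12
Marginal P(T) (column sums):
  P(T=0) = 5/72 + 7/72 = 1/6
  P(T=1) = 35/144 + 49/144 = 7/12
  P(T=2) = 5/48 + 7/48 = 1/4

S and T are independent iff P(S=i,T=j) = P(S=i)·P(T=j) for every cell.
  P(S=0)·P(T=0) = 5/12 × 1/6 = 5/72 = P(S=0,T=0) ✓
  P(S=0)·P(T=1) = 5/12 × 7/12 = 35/144 = P(S=0,T=1) ✓
  P(S=0)·P(T=2) = 5/12 × 1/4 = 5/48 = P(S=0,T=2) ✓
  P(S=1)·P(T=0) = 7/12 × 1/6 = 7/72 = P(S=1,T=0) ✓
  P(S=1)·P(T=1) = 7/12 × 7/12 = 49/144 = P(S=1,T=1) ✓
  P(S=1)·P(T=2) = 7/12 × 1/4 = 7/48 = P(S=1,T=2) ✓

Yes, S and T are independent: every cell factors, so I(S;T) = 0 bits.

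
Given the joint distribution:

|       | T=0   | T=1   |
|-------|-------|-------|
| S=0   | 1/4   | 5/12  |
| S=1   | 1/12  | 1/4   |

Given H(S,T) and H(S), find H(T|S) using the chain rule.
From the chain rule: H(S,T) = H(S) + H(T|S)
Therefore: H(T|S) = H(S,T) - H(S)

H(S,T) = -[(1/4)·log₂(1/4) + (5/12)·log₂(5/12) + (1/12)·log₂(1/12) + (1/4)·log₂(1/4)]
  = 0.5000 + 0.5263 + 0.2987 + 0.5000
  = 1.8250 bits
Marginal P(S) (row sums):
  P(S=0) = 1/4 + 5/12 = 2/3
  P(S=1) = 1/12 + 1/4 = 1/3
H(S) = -[(2/3)·log₂(2/3) + (1/3)·log₂(1/3)]
  = 0.3900 + 0.5283
  = 0.9183 bits

H(T|S) = 1.8250 - 0.9183 = 0.9067 bits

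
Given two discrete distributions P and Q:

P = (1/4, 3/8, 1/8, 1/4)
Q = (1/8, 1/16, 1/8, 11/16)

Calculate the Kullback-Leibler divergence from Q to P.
D(P||Q) = Σ P(i) log₂(P(i)/Q(i))
  i=0: (1/4) × log₂((1/4)/(1/8)) = (1/4) × log₂(2) = 0.2500
  i=1: (3/8) × log₂((3/8)/(1/16)) = (3/8) × log₂(6) = 0.9694
  i=2: (1/8) × log₂((1/8)/(1/8)) = (1/8) × log₂(1) = 0.0000
  i=3: (1/4) × log₂((1/4)/(11/16)) = (1/4) × log₂(4/11) = -0.3649
D(P||Q) = 0.2500 + 0.9694 + 0.0000 - 0.3649
  = 0.8545 bits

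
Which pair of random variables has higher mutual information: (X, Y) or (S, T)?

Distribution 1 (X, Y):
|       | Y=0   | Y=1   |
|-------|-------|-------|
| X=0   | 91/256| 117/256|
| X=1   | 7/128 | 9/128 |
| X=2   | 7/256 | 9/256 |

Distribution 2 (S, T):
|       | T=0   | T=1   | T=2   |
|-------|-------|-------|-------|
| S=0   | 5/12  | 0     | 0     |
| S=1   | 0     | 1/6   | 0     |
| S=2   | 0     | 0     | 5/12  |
Distribution 1 (X, Y):
Marginal P(X) (row sums):
  P(X=0) = 91/256 + 117/256 = 13/16
  P(X=1) = 7/128 + 9/128 = 1/8
  P(X=2) = 7/256 + 9/256 = 1/16
Marginal P(Y) (column sums):
  P(Y=0) = 91/256 + 7/128 + 7/256 = 7/16
  P(Y=1) = 117/256 + 9/128 + 9/256 = 9/16

H(X) = -[(13/16)·log₂(13/16) + (1/8)·log₂(1/8) + (1/16)·log₂(1/16)]
  = 0.2434 + 0.3750 + 0.2500
  = 0.8684 bits
H(Y) = -[(7/16)·log₂(7/16) + (9/16)·log₂(9/16)]
  = 0.5218 + 0.4669
  = 0.9887 bits
H(X,Y) = -[(91/256)·log₂(91/256) + (117/256)·log₂(117/256) + (7/128)·log₂(7/128) + (9/128)·log₂(9/128) + (7/256)·log₂(7/256) + (9/256)·log₂(9/256)]
  = 0.5304 + 0.5163 + 0.2293 + 0.2693 + 0.1420 + 0.1698
  = 1.8571 bits

I(X;Y) = H(X) + H(Y) - H(X,Y)
  = 0.8684 + 0.9887 - 1.8571
  = 0.0000 bits

Distribution 2 (S, T):
Marginal P(S) (row sums):
  P(S=0) = 5/12 + 0 + 0 = 5/12
  P(S=1) = 0 + 1/6 + 0 = 1/6
  P(S=2) = 0 + 0 + 5/12 = 5/12
Marginal P(T) (column sums):
  P(T=0) = 5/12 + 0 + 0 = 5/12
  P(T=1) = 0 + 1/6 + 0 = 1/6
  P(T=2) = 0 + 0 + 5/12 = 5/12

H(S) = -[(5/12)·log₂(5/12) + (1/6)·log₂(1/6) + (5/12)·log₂(5/12)]
  = 0.5263 + 0.4308 + 0.5263
  = 1.4834 bits
H(T) = -[(5/12)·log₂(5/12) + (1/6)·log₂(1/6) + (5/12)·log₂(5/12)]
  = 0.5263 + 0.4308 + 0.5263
  = 1.4834 bits
H(S,T) = -[(5/12)·log₂(5/12) + (1/6)·log₂(1/6) + (5/12)·log₂(5/12)]
  = 0.5263 + 0.4308 + 0.5263
  = 1.4834 bits

I(S;T) = H(S) + H(T) - H(S,T)
  = 1.4834 + 1.4834 - 1.4834
  = 1.4834 bits

I(S;T) = 1.4834 bits > I(X;Y) = 0.0000 bits, so (S, T) has the higher mutual information (stronger dependence).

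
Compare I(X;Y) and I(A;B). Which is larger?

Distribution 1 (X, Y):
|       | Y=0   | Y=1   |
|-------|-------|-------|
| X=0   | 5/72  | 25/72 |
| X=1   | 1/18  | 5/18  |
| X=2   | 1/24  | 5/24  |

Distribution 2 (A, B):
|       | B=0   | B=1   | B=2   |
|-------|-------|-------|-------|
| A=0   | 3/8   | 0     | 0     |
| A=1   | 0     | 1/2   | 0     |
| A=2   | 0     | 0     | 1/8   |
Distribution 1 (X, Y):
Marginal P(X) (row sums):
  P(X=0) = 5/72 + 25/72 = 5/12
  P(X=1) = 1/18 + 5/18 = 1/3
  P(X=2) = 1/24 + 5/24 = 1/4
Marginal P(Y) (column sums):
  P(Y=0) = 5/72 + 1/18 + 1/24 = 1/6
  P(Y=1) = 25/72 + 5/18 + 5/24 = 5/6

H(X) = -[(5/12)·log₂(5/12) + (1/3)·log₂(1/3) + (1/4)·log₂(1/4)]
  = 0.5263 + 0.5283 + 0.5000
  = 1.5546 bits
H(Y) = -[(1/6)·log₂(1/6) + (5/6)·log₂(5/6)]
  = 0.4308 + 0.2192
  = 0.6500 bits
H(X,Y) = -[(5/72)·log₂(5/72) + (25/72)·log₂(25/72) + (1/18)·log₂(1/18) + (5/18)·log₂(5/18) + (1/24)·log₂(1/24) + (5/24)·log₂(5/24)]
  = 0.2672 + 0.5299 + 0.2317 + 0.5133 + 0.1910 + 0.4715
  = 2.2046 bits

I(X;Y) = H(X) + H(Y) - H(X,Y)
  = 1.5546 + 0.6500 - 2.2046
  = 0.0000 bits

Distribution 2 (A, B):
Marginal P(A) (row sums):
  P(A=0) = 3/8 + 0 + 0 = 3/8
  P(A=1) = 0 + 1/2 + 0 = 1/2
  P(A=2) = 0 + 0 + 1/8 = 1/8
Marginal P(B) (column sums):
  P(B=0) = 3/8 + 0 + 0 = 3/8
  P(B=1) = 0 + 1/2 + 0 = 1/2
  P(B=2) = 0 + 0 + 1/8 = 1/8

H(A) = -[(3/8)·log₂(3/8) + (1/2)·log₂(1/2) + (1/8)·log₂(1/8)]
  = 0.5306 + 0.5000 + 0.3750
  = 1.4056 bits
H(B) = -[(3/8)·log₂(3/8) + (1/2)·log₂(1/2) + (1/8)·log₂(1/8)]
  = 0.5306 + 0.5000 + 0.3750
  = 1.4056 bits
H(A,B) = -[(3/8)·log₂(3/8) + (1/2)·log₂(1/2) + (1/8)·log₂(1/8)]
  = 0.5306 + 0.5000 + 0.3750
  = 1.4056 bits

I(A;B) = H(A) + H(B) - H(A,B)
  = 1.4056 + 1.4056 - 1.4056
  = 1.4056 bits

I(A;B) = 1.4056 bits > I(X;Y) = 0.0000 bits, so (A, B) has the higher mutual information (stronger dependence).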